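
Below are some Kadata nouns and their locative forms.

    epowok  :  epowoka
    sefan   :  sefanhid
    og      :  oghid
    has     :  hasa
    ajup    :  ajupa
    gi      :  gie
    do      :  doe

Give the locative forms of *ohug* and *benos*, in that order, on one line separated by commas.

ohughid, benosa

The suffix is conditioned by the final sound: -a when the stem ends in a voiceless consonant (*epowok*, *has*, *ajup*); -hid when the stem ends in a voiced consonant (*sefan*, *og*); -e when the stem ends in a vowel (*gi*, *do*).
Since the final sound of *ohug* is /g/ (a voiced consonant), it takes -hid, giving *ohughid*.
*benos*: final sound = /s/, a voiceless consonant → -a → *benosa*.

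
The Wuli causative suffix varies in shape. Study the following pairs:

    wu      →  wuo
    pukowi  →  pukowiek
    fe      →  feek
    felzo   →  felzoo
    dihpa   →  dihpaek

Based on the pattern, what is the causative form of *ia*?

iaek

The pattern is rounding harmony: -o when the last vowel of the stem is a rounded vowel (*wu*, *felzo*); -ek when the last vowel of the stem is an unrounded vowel (*pukowi*, *fe*, *dihpa*).
*ia* — last vowel /a/ (an unrounded vowel) → -ek → *iaek*.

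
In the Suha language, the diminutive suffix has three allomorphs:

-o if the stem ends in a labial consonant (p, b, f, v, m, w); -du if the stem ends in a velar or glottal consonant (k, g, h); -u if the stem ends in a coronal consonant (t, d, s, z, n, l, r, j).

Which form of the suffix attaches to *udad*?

-u

Since the final consonant of *udad* is /d/ (coronal), it takes -u.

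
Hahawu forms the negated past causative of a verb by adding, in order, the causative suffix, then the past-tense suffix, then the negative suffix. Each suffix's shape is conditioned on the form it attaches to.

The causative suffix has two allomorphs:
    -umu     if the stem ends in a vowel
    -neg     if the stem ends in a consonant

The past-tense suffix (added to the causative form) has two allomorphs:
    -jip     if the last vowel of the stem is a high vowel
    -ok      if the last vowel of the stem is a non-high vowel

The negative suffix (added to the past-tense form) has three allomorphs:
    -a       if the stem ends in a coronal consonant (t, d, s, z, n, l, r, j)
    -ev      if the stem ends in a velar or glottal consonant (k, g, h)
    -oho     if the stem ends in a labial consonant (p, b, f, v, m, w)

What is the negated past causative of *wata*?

Since the final sound of *wata* is /a/ (a vowel), it takes -umu, giving *wataumu*.
The causative form *wataumu* — last vowel /u/ (a high vowel) → -jip → *wataumujip*.
The final consonant of the past-tense form *wataumujip* is /p/, which is labial, so the negative suffix is -oho, giving *wataumujipoho*.

wataumujipoho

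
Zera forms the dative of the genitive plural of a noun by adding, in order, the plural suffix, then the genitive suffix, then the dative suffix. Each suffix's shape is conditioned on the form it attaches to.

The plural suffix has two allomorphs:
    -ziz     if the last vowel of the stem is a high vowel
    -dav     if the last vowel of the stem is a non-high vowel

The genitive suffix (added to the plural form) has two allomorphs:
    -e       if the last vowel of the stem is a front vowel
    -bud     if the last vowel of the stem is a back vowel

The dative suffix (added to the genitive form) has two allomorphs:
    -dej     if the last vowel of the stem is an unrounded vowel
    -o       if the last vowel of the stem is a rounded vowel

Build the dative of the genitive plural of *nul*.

nulzizedej

Since the last vowel of *nul* is /u/ (a high vowel), it takes -ziz, giving *nulziz*.
The plural form *nulziz*: last vowel = /i/, a front vowel → -e → *nulzize*.
The genitive form *nulzize* — last vowel /e/ (an unrounded vowel) → -dej → *nulzizedej*.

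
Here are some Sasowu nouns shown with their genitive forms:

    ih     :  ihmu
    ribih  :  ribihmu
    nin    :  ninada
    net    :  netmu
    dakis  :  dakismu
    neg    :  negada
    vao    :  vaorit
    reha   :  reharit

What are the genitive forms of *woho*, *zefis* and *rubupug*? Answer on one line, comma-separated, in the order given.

The suffix is conditioned by the final sound: -mu when the stem ends in a voiceless consonant (*ih*, *ribih*, *net*, *dakis*); -ada when the stem ends in a voiced consonant (*nin*, *neg*); -rit when the stem ends in a vowel (*vao*, *reha*).
The final sound of *woho* is /o/, which is a vowel, so the suffix is -rit, giving *wohorit*.
Since the final sound of *zefis* is /s/ (a voiceless consonant), it takes -mu, giving *zefismu*.
The final sound of *rubupug* is /g/, which is a voiced consonant, so the suffix is -ada, giving *rubupugada*.

wohorit, zefismu, rubupugada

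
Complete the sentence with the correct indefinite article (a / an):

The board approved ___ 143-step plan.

a

The indefinite article is chosen by the initial *sound* of the following word, not its spelling.
The number *143* is spoken "one hundred …", beginning with /wʌn/ — a consonant sound.
So the article is *a*: The board approved a 143-step plan.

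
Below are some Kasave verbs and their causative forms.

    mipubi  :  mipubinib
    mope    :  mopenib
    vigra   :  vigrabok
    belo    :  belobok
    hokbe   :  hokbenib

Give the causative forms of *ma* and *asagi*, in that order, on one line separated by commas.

mabok, asaginib

The alternation tracks the last vowel of the stem — -nib when the last vowel of the stem is a front vowel (*mipubi*, *mope*, *hokbe*); -bok when the last vowel of the stem is a back vowel (*vigra*, *belo*).
The last vowel of *ma* is /a/, which is a back vowel, so the suffix is -bok, giving *mabok*.
*asagi*: last vowel = /i/, a front vowel → -nib → *asaginib*.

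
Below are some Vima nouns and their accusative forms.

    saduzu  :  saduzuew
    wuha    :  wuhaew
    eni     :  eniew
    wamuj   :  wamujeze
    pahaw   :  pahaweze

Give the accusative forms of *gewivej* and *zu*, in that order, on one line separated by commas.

gewivejeze, zuew

The suffix is conditioned by the final sound: -eze when the stem ends in a consonant (*wamuj*, *pahaw*); -ew when the stem ends in a vowel (*saduzu*, *wuha*, *eni*).
The final sound of *gewivej* is /j/, which is a consonant, so the suffix is -eze, giving *gewivejeze*.
*zu*: final sound = /u/, a vowel → -ew → *zuew*.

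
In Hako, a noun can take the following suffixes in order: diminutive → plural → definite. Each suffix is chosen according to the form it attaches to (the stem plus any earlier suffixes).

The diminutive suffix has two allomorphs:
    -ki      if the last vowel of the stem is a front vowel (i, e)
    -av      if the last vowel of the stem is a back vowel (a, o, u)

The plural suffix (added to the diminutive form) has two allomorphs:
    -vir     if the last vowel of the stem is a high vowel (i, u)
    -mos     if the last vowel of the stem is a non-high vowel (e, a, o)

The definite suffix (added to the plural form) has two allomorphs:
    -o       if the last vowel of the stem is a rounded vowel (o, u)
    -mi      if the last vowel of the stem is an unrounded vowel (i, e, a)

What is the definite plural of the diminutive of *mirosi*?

mirosikivirmi

Since the last vowel of *mirosi* is /i/ (a front vowel), it takes -ki, giving *mirosiki*.
Since the last vowel of the diminutive form *mirosiki* is /i/ (a high vowel), it takes -vir, giving *mirosikivir*.
The last vowel of the plural form *mirosikivir* is /i/, which is an unrounded vowel, so the definite suffix is -mi, giving *mirosikivirmi*.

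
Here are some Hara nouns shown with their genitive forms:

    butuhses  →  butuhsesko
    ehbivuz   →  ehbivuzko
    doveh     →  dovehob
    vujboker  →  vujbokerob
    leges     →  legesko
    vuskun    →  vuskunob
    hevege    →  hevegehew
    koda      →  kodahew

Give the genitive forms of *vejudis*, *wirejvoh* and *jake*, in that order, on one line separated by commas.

vejudisko, wirejvohob, jakehew

The pattern is sibilance of the final sound: -ko when the stem ends in a sibilant (*butuhses*, *ehbivuz*, *leges*); -ob when the stem ends in a non-sibilant consonant (*doveh*, *vujboker*, *vuskun*); -hew when the stem ends in a vowel (*hevege*, *koda*).
Since the final sound of *vejudis* is /s/ (a sibilant), it takes -ko, giving *vejudisko*.
*wirejvoh* — final sound /h/ (a non-sibilant consonant) → -ob → *wirejvohob*.
The final sound of *jake* is /e/, which is a vowel, so the suffix is -hew, giving *jakehew*.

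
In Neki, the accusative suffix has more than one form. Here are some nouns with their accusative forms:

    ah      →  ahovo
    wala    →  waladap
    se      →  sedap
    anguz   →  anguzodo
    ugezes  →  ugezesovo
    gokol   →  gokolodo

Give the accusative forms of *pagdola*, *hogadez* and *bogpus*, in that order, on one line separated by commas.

The alternation tracks the final sound of the stem — -ovo when the stem ends in a voiceless consonant (*ah*, *ugezes*); -odo when the stem ends in a voiced consonant (*anguz*, *gokol*); -dap when the stem ends in a vowel (*wala*, *se*).
*pagdola* — final sound /a/ (a vowel) → -dap → *pagdoladap*.
Since the final sound of *hogadez* is /z/ (a voiced consonant), it takes -odo, giving *hogadezodo*.
Since the final sound of *bogpus* is /s/ (a voiceless consonant), it takes -ovo, giving *bogpusovo*.

pagdoladap, hogadezodo, bogpusovo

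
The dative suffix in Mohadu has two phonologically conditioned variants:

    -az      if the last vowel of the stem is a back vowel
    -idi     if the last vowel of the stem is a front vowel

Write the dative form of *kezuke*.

*kezuke* — last vowel /e/ (a front vowel) → -idi → *kezukeidi*.

kezukeidi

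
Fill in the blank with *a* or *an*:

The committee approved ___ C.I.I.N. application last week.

a

The indefinite article is chosen by the initial *sound* of the following word, not its spelling.
The initialism *C.I.I.N.* is read letter by letter; the first letter, C, is pronounced /siː/, which begins with a consonant sound.
So the article is *a*: The committee approved a C.I.I.N. application last week.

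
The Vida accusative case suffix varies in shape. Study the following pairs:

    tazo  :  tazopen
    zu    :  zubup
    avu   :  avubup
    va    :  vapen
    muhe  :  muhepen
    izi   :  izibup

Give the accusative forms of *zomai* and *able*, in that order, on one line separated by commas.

Looking at the last vowel of each stem: -bup when the last vowel of the stem is a high vowel (*zu*, *avu*, *izi*); -pen when the last vowel of the stem is a non-high vowel (*tazo*, *va*, *muhe*).
*zomai*: last vowel = /i/, a high vowel → -bup → *zomaibup*.
The last vowel of *able* is /e/, which is a non-high vowel, so the suffix is -pen, giving *ablepen*.

zomaibup, ablepen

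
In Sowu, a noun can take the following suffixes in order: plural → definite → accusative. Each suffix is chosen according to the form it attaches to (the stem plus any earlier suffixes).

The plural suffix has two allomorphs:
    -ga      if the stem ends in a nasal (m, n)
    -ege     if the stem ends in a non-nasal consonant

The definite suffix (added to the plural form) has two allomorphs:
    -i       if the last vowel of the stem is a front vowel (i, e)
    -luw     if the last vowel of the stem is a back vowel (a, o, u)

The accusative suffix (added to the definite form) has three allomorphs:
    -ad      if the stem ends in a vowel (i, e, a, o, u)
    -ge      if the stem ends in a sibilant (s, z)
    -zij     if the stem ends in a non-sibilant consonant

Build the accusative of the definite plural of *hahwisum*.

*hahwisum*: final consonant = /m/, a nasal → -ga → *hahwisumga*.
The plural form *hahwisumga*: last vowel = /a/, a back vowel → -luw → *hahwisumgaluw*.
The definite form *hahwisumgaluw*: final sound = /w/, a non-sibilant consonant → -zij → *hahwisumgaluwzij*.

hahwisumgaluwzij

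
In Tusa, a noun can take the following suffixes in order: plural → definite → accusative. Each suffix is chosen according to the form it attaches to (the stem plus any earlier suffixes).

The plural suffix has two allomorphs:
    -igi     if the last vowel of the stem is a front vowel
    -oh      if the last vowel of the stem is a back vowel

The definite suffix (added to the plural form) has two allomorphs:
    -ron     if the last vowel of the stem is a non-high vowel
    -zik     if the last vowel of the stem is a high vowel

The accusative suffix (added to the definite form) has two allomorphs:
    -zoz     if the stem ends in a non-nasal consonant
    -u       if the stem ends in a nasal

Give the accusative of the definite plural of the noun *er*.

The last vowel of *er* is /e/, which is a front vowel, so the plural suffix is -igi, giving *erigi*.
Since the last vowel of the plural form *erigi* is /i/ (a high vowel), it takes -zik, giving *erigizik*.
The definite form *erigizik* — final consonant /k/ (non-nasal) → -zoz → *erigizikzoz*.

erigizikzoz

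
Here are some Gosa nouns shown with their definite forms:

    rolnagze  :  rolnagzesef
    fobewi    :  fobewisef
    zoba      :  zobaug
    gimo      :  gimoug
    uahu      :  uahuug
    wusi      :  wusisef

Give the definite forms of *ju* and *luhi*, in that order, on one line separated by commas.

The suffix is conditioned by the last vowel: -sef when the last vowel of the stem is a front vowel (*rolnagze*, *fobewi*, *wusi*); -ug when the last vowel of the stem is a back vowel (*zoba*, *gimo*, *uahu*).
Since the last vowel of *ju* is /u/ (a back vowel), it takes -ug, giving *juug*.
*luhi* — last vowel /i/ (a front vowel) → -sef → *luhisef*.

juug, luhisef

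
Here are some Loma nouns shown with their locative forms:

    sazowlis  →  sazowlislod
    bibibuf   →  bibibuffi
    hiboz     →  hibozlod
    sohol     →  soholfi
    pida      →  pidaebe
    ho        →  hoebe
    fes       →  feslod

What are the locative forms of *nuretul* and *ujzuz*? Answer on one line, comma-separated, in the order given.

nuretulfi, ujzuzlod

The pattern is sibilance of the final sound: -lod when the stem ends in a sibilant (*sazowlis*, *hiboz*, *fes*); -fi when the stem ends in a non-sibilant consonant (*bibibuf*, *sohol*); -ebe when the stem ends in a vowel (*pida*, *ho*).
*nuretul* — final sound /l/ (a non-sibilant consonant) → -fi → *nuretulfi*.
*ujzuz*: final sound = /z/, a sibilant → -lod → *ujzuzlod*.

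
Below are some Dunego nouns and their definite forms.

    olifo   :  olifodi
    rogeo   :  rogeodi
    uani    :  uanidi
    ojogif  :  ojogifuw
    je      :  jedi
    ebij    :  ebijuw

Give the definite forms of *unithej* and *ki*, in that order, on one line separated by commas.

The alternation tracks the final sound of the stem — -uw when the stem ends in a consonant (*ojogif*, *ebij*); -di when the stem ends in a vowel (*olifo*, *rogeo*, *uani*, *je*).
*unithej*: final sound = /j/, a consonant → -uw → *unithejuw*.
The final sound of *ki* is /i/, which is a vowel, so the suffix is -di, giving *kidi*.

unithejuw, kidi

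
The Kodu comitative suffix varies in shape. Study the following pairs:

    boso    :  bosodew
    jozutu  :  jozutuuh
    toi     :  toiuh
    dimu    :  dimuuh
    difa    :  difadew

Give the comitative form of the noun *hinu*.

The pattern is height harmony: -uh when the last vowel of the stem is a high vowel (*jozutu*, *toi*, *dimu*); -dew when the last vowel of the stem is a non-high vowel (*boso*, *difa*).
The last vowel of *hinu* is /u/, which is a high vowel, so the suffix is -uh, giving *hinuuh*.

hinuuh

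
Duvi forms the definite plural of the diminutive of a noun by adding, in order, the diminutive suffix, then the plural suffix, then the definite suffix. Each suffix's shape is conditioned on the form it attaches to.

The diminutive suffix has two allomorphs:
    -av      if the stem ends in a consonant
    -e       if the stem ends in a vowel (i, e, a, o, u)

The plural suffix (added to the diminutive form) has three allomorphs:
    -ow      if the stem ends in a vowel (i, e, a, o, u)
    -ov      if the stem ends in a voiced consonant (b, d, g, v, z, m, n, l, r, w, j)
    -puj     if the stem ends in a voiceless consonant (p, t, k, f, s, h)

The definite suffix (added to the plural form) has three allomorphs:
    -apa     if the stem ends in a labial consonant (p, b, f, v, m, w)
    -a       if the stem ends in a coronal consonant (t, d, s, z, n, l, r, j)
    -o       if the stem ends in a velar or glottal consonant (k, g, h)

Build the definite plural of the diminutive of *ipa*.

*ipa*: final sound = /a/, a vowel → -e → *ipae*.
The final sound of the diminutive form *ipae* is /e/, which is a vowel, so the plural suffix is -ow, giving *ipaeow*.
Since the final consonant of the plural form *ipaeow* is /w/ (labial), it takes -apa, giving *ipaeowapa*.

ipaeowapa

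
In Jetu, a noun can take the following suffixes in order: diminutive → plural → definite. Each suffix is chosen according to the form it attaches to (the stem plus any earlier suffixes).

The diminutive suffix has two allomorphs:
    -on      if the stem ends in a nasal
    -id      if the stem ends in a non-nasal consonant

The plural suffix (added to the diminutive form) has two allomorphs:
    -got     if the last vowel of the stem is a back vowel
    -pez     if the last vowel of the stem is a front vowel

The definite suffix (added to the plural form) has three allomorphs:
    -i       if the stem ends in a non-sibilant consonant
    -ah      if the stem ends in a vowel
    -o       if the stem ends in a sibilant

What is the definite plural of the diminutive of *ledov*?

The final consonant of *ledov* is /v/, which is non-nasal, so the diminutive suffix is -id, giving *ledovid*.
The diminutive form *ledovid* — last vowel /i/ (a front vowel) → -pez → *ledovidpez*.
The final sound of the plural form *ledovidpez* is /z/, which is a sibilant, so the definite suffix is -o, giving *ledovidpezo*.

ledovidpezo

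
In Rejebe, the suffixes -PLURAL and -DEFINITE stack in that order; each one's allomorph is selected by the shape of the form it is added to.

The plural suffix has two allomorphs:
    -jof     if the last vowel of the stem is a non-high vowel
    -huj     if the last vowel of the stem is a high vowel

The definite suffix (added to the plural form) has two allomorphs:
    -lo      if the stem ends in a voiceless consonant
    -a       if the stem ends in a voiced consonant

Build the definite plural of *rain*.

*rain*: last vowel = /i/, a high vowel → -huj → *rainhuj*.
The final consonant of the plural form *rainhuj* is /j/, which is voiced, so the definite suffix is -a, giving *rainhuja*.

rainhuja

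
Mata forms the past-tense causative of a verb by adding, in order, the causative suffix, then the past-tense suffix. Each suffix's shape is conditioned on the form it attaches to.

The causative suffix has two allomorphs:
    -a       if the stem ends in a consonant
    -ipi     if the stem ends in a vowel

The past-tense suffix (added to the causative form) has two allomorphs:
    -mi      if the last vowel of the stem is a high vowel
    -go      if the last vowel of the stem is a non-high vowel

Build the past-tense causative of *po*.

Since the final sound of *po* is /o/ (a vowel), it takes -ipi, giving *poipi*.
The causative form *poipi* — last vowel /i/ (a high vowel) → -mi → *poipimi*.

poipimi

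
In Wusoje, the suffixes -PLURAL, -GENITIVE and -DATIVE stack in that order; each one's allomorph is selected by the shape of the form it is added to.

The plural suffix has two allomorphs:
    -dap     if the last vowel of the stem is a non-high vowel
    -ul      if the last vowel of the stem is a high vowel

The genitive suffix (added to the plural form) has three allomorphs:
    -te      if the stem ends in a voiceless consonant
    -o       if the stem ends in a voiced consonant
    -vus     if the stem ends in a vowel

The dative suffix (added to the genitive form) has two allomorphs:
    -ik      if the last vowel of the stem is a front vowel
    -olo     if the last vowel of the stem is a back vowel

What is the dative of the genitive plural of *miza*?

The last vowel of *miza* is /a/, which is a non-high vowel, so the plural suffix is -dap, giving *mizadap*.
Since the final sound of the plural form *mizadap* is /p/ (a voiceless consonant), it takes -te, giving *mizadapte*.
The last vowel of the genitive form *mizadapte* is /e/, which is a front vowel, so the dative suffix is -ik, giving *mizadapteik*.

mizadapteik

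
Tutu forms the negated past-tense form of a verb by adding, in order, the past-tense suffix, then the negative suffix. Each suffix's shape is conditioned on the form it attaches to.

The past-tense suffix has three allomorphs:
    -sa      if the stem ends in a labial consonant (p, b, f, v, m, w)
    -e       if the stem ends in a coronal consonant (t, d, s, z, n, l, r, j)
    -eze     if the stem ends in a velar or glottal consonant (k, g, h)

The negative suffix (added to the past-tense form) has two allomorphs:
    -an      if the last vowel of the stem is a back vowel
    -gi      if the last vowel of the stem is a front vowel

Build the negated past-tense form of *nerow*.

The final consonant of *nerow* is /w/, which is labial, so the past-tense suffix is -sa, giving *nerowsa*.
Since the last vowel of the past-tense form *nerowsa* is /a/ (a back vowel), it takes -an, giving *nerowsaan*.

nerowsaan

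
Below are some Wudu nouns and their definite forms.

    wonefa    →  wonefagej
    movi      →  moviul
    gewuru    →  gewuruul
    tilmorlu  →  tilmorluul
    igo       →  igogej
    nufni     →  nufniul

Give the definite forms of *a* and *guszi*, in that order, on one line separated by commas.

The suffix is conditioned by the last vowel: -ul when the last vowel of the stem is a high vowel (*movi*, *gewuru*, *tilmorlu*, *nufni*); -gej when the last vowel of the stem is a non-high vowel (*wonefa*, *igo*).
The last vowel of *a* is /a/, which is a non-high vowel, so the suffix is -gej, giving *agej*.
The last vowel of *guszi* is /i/, which is a high vowel, so the suffix is -ul, giving *gusziul*.

agej, gusziul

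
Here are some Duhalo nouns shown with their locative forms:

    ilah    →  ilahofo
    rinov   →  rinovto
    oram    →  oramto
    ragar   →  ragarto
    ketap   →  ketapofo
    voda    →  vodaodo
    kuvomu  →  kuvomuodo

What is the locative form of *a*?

The alternation tracks the final sound of the stem — -ofo when the stem ends in a voiceless consonant (*ilah*, *ketap*); -to when the stem ends in a voiced consonant (*rinov*, *oram*, *ragar*); -odo when the stem ends in a vowel (*voda*, *kuvomu*).
The final sound of *a* is /a/, which is a vowel, so the suffix is -odo, giving *aodo*.

aodo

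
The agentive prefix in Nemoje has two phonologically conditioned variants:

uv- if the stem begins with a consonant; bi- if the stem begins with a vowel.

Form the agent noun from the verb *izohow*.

biizohow

The first sound of *izohow* is /i/, which is a vowel, so the prefix is bi-, giving *biizohow*.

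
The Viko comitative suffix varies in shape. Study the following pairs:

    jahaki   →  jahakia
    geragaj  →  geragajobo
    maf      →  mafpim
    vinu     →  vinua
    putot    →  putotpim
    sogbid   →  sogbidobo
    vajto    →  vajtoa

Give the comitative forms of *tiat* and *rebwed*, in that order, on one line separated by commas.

The pattern is voicing of the final sound: -pim when the stem ends in a voiceless consonant (*maf*, *putot*); -obo when the stem ends in a voiced consonant (*geragaj*, *sogbid*); -a when the stem ends in a vowel (*jahaki*, *vinu*, *vajto*).
*tiat* — final sound /t/ (a voiceless consonant) → -pim → *tiatpim*.
*rebwed* — final sound /d/ (a voiced consonant) → -obo → *rebwedobo*.

tiatpim, rebwedobo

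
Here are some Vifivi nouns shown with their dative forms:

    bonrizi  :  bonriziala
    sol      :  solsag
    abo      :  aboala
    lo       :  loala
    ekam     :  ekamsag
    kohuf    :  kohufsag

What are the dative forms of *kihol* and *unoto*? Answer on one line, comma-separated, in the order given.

The alternation tracks the final sound of the stem — -sag when the stem ends in a consonant (*sol*, *ekam*, *kohuf*); -ala when the stem ends in a vowel (*bonrizi*, *abo*, *lo*).
*kihol*: final sound = /l/, a consonant → -sag → *kiholsag*.
*unoto*: final sound = /o/, a vowel → -ala → *unotoala*.

kiholsag, unotoala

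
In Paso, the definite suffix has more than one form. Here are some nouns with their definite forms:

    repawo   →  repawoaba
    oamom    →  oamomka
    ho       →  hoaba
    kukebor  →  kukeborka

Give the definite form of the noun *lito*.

litoaba

The suffix is conditioned by the final sound: -ka when the stem ends in a consonant (*oamom*, *kukebor*); -aba when the stem ends in a vowel (*repawo*, *ho*).
Since the final sound of *lito* is /o/ (a vowel), it takes -aba, giving *litoaba*.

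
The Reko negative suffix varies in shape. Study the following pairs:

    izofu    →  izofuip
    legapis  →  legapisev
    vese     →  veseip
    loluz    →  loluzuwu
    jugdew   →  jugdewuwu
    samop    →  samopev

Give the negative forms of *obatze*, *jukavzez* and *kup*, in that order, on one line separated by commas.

The suffix is conditioned by the final sound: -ev when the stem ends in a voiceless consonant (*legapis*, *samop*); -uwu when the stem ends in a voiced consonant (*loluz*, *jugdew*); -ip when the stem ends in a vowel (*izofu*, *vese*).
*obatze*: final sound = /e/, a vowel → -ip → *obatzeip*.
The final sound of *jukavzez* is /z/, which is a voiced consonant, so the suffix is -uwu, giving *jukavzezuwu*.
*kup* — final sound /p/ (a voiceless consonant) → -ev → *kupev*.

obatzeip, jukavzezuwu, kupev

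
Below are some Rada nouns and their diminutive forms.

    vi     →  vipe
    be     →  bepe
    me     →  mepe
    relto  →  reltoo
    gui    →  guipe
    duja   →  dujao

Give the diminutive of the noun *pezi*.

pezipe

Looking at the last vowel of each stem: -pe when the last vowel of the stem is a front vowel (*vi*, *be*, *me*, *gui*); -o when the last vowel of the stem is a back vowel (*relto*, *duja*).
*pezi* — last vowel /i/ (a front vowel) → -pe → *pezipe*.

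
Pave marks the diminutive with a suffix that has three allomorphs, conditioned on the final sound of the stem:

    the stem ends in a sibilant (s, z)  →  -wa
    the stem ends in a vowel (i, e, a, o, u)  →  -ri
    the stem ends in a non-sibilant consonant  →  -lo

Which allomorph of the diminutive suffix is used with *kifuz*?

-wa

The final sound of *kifuz* is /z/, which is a sibilant, so the suffix is -wa.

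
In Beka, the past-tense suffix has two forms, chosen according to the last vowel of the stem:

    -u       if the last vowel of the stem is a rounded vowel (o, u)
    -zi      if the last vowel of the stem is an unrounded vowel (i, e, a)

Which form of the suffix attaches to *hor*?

-u

*hor*: last vowel = /o/, a rounded vowel → -u.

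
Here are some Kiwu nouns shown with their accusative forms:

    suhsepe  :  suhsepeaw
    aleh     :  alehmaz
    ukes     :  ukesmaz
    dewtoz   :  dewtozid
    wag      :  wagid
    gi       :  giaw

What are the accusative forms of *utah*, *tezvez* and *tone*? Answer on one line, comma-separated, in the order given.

utahmaz, tezvezid, toneaw

The alternation tracks the final sound of the stem — -maz when the stem ends in a voiceless consonant (*aleh*, *ukes*); -id when the stem ends in a voiced consonant (*dewtoz*, *wag*); -aw when the stem ends in a vowel (*suhsepe*, *gi*).
*utah* — final sound /h/ (a voiceless consonant) → -maz → *utahmaz*.
The final sound of *tezvez* is /z/, which is a voiced consonant, so the suffix is -id, giving *tezvezid*.
*tone* — final sound /e/ (a vowel) → -aw → *toneaw*.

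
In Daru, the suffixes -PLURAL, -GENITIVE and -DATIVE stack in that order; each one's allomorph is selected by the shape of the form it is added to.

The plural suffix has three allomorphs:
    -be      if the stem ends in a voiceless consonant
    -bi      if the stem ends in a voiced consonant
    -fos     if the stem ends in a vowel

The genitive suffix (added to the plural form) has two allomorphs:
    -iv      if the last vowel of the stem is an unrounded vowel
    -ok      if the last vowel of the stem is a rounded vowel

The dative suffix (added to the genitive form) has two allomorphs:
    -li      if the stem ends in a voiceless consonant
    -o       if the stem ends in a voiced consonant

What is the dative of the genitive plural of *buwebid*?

buwebidbiivo

*buwebid* — final sound /d/ (a voiced consonant) → -bi → *buwebidbi*.
The plural form *buwebidbi*: last vowel = /i/, an unrounded vowel → -iv → *buwebidbiiv*.
Since the final consonant of the genitive form *buwebidbiiv* is /v/ (voiced), it takes -o, giving *buwebidbiivo*.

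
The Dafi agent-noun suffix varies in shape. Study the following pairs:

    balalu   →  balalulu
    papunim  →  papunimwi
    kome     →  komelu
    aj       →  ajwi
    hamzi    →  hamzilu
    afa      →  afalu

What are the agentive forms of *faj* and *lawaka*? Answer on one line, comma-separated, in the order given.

The pattern is consonant vs. vowel: -wi when the stem ends in a consonant (*papunim*, *aj*); -lu when the stem ends in a vowel (*balalu*, *kome*, *hamzi*, *afa*).
*faj*: final sound = /j/, a consonant → -wi → *fajwi*.
The final sound of *lawaka* is /a/, which is a vowel, so the suffix is -lu, giving *lawakalu*.

fajwi, lawakalu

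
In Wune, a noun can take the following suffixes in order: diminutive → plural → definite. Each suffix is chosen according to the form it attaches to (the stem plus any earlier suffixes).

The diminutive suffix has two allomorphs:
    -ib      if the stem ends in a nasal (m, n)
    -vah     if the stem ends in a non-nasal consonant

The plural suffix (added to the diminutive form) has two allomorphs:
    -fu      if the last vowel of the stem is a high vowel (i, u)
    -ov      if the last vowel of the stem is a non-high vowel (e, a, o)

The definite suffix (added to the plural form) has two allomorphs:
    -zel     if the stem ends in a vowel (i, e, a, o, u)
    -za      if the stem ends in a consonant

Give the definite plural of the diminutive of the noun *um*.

*um* — final consonant /m/ (a nasal) → -ib → *umib*.
The diminutive form *umib*: last vowel = /i/, a high vowel → -fu → *umibfu*.
Since the final sound of the plural form *umibfu* is /u/ (a vowel), it takes -zel, giving *umibfuzel*.

umibfuzel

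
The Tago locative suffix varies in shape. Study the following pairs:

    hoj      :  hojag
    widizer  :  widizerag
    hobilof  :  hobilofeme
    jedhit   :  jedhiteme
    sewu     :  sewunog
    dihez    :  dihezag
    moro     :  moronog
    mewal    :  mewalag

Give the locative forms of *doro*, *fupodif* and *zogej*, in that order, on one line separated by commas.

Looking at the final sound of each stem: -eme when the stem ends in a voiceless consonant (*hobilof*, *jedhit*); -ag when the stem ends in a voiced consonant (*hoj*, *widizer*, *dihez*, *mewal*); -nog when the stem ends in a vowel (*sewu*, *moro*).
*doro*: final sound = /o/, a vowel → -nog → *doronog*.
Since the final sound of *fupodif* is /f/ (a voiceless consonant), it takes -eme, giving *fupodifeme*.
The final sound of *zogej* is /j/, which is a voiced consonant, so the suffix is -ag, giving *zogejag*.

doronog, fupodifeme, zogejag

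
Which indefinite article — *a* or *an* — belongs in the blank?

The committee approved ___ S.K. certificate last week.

an

The indefinite article is chosen by the initial *sound* of the following word, not its spelling.
The initialism *S.K.* is read letter by letter; the first letter, S, is pronounced /ɛs/, which begins with a vowel sound.
So the article is *an*: The committee approved an S.K. certificate last week.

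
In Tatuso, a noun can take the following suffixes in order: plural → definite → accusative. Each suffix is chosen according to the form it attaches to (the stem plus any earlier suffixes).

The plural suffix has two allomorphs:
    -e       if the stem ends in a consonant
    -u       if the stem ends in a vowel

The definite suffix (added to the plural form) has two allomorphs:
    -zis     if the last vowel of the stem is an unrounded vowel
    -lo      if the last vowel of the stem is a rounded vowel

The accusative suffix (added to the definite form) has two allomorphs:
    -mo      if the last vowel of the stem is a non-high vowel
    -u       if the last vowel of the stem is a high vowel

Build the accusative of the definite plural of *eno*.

The final sound of *eno* is /o/, which is a vowel, so the plural suffix is -u, giving *enou*.
The plural form *enou*: last vowel = /u/, a rounded vowel → -lo → *enoulo*.
The last vowel of the definite form *enoulo* is /o/, which is a non-high vowel, so the accusative suffix is -mo, giving *enoulomo*.

enoulomo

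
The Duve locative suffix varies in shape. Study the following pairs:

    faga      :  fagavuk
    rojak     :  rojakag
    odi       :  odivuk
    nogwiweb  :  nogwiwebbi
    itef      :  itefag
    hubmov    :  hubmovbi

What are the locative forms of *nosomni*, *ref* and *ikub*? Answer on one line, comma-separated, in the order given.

nosomnivuk, refag, ikubbi

The suffix is conditioned by the final sound: -ag when the stem ends in a voiceless consonant (*rojak*, *itef*); -bi when the stem ends in a voiced consonant (*nogwiweb*, *hubmov*); -vuk when the stem ends in a vowel (*faga*, *odi*).
Since the final sound of *nosomni* is /i/ (a vowel), it takes -vuk, giving *nosomnivuk*.
The final sound of *ref* is /f/, which is a voiceless consonant, so the suffix is -ag, giving *refag*.
*ikub*: final sound = /b/, a voiced consonant → -bi → *ikubbi*.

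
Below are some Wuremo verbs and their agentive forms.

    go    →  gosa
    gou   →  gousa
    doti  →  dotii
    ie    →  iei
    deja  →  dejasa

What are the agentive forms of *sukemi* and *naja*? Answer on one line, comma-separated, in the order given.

sukemii, najasa

The pattern is front/back vowel harmony: -i when the last vowel of the stem is a front vowel (*doti*, *ie*); -sa when the last vowel of the stem is a back vowel (*go*, *gou*, *deja*).
*sukemi* — last vowel /i/ (a front vowel) → -i → *sukemii*.
*naja* — last vowel /a/ (a back vowel) → -sa → *najasa*.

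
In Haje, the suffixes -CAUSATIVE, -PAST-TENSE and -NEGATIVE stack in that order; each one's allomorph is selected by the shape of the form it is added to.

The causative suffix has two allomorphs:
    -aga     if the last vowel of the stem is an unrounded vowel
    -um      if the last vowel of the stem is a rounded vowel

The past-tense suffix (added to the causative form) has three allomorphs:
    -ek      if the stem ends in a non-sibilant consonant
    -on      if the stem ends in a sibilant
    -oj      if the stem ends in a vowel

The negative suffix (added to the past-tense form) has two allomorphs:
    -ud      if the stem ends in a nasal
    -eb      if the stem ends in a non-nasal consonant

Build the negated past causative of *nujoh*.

nujohumekeb

*nujoh* — last vowel /o/ (a rounded vowel) → -um → *nujohum*.
The causative form *nujohum* — final sound /m/ (a non-sibilant consonant) → -ek → *nujohumek*.
The final consonant of the past-tense form *nujohumek* is /k/, which is non-nasal, so the negative suffix is -eb, giving *nujohumekeb*.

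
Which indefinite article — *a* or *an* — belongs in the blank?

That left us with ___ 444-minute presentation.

a

The indefinite article is chosen by the initial *sound* of the following word, not its spelling.
The number *444* is spoken "four hundred …", beginning with /fɔr/ — a consonant sound.
So the article is *a*: That left us with a 444-minute presentation.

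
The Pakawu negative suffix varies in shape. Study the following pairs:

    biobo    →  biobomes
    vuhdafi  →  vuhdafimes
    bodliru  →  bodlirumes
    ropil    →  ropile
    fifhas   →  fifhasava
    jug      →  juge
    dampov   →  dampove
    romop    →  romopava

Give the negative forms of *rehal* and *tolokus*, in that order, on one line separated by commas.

rehale, tolokusava

Looking at the final sound of each stem: -ava when the stem ends in a voiceless consonant (*fifhas*, *romop*); -e when the stem ends in a voiced consonant (*ropil*, *jug*, *dampov*); -mes when the stem ends in a vowel (*biobo*, *vuhdafi*, *bodliru*).
*rehal* — final sound /l/ (a voiced consonant) → -e → *rehale*.
*tolokus*: final sound = /s/, a voiceless consonant → -ava → *tolokusava*.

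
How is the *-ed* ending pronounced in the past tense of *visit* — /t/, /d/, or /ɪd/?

/ɪd/

The stem *visit* ends in /t/ or /d/.
The -ed suffix is realized as /ɪd/ after /t, d/; as /t/ after other voiceless consonants; and as /d/ after other voiced sounds.
So -ed on *visit* is pronounced /ɪd/.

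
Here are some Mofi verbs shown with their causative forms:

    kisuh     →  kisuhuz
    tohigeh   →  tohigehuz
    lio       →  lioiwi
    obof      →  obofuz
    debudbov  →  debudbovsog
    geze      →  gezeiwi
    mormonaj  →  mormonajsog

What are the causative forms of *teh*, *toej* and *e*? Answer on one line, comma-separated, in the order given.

The suffix is conditioned by the final sound: -uz when the stem ends in a voiceless consonant (*kisuh*, *tohigeh*, *obof*); -sog when the stem ends in a voiced consonant (*debudbov*, *mormonaj*); -iwi when the stem ends in a vowel (*lio*, *geze*).
The final sound of *teh* is /h/, which is a voiceless consonant, so the suffix is -uz, giving *tehuz*.
Since the final sound of *toej* is /j/ (a voiced consonant), it takes -sog, giving *toejsog*.
The final sound of *e* is /e/, which is a vowel, so the suffix is -iwi, giving *eiwi*.

tehuz, toejsog, eiwi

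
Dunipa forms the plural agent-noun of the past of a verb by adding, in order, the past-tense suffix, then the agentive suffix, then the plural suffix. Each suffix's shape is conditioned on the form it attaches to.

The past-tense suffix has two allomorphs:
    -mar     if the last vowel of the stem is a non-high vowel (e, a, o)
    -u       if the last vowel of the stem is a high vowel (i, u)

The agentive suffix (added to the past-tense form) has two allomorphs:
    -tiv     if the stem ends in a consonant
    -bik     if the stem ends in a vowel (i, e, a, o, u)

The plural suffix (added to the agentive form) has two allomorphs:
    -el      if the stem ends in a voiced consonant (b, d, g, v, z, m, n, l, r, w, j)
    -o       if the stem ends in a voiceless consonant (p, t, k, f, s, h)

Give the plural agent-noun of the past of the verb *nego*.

Since the last vowel of *nego* is /o/ (a non-high vowel), it takes -mar, giving *negomar*.
The past-tense form *negomar*: final sound = /r/, a consonant → -tiv → *negomartiv*.
The final consonant of the agentive form *negomartiv* is /v/, which is voiced, so the plural suffix is -el, giving *negomartivel*.

negomartivel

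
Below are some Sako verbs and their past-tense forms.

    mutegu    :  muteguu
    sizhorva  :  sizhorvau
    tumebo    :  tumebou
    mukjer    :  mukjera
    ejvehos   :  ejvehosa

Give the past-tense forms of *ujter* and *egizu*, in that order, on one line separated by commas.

ujtera, egizuu

The alternation tracks the final sound of the stem — -a when the stem ends in a consonant (*mukjer*, *ejvehos*); -u when the stem ends in a vowel (*mutegu*, *sizhorva*, *tumebo*).
The final sound of *ujter* is /r/, which is a consonant, so the suffix is -a, giving *ujtera*.
*egizu* — final sound /u/ (a vowel) → -u → *egizuu*.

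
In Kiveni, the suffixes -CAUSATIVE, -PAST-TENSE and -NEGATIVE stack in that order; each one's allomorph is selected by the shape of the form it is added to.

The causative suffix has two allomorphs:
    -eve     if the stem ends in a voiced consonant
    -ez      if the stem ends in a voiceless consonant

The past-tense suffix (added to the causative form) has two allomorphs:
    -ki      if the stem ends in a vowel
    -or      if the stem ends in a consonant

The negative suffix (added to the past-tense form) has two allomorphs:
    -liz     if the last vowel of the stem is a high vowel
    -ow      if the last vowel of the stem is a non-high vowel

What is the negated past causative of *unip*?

unipezorow

The final consonant of *unip* is /p/, which is voiceless, so the causative suffix is -ez, giving *unipez*.
The causative form *unipez*: final sound = /z/, a consonant → -or → *unipezor*.
The past-tense form *unipezor*: last vowel = /o/, a non-high vowel → -ow → *unipezorow*.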